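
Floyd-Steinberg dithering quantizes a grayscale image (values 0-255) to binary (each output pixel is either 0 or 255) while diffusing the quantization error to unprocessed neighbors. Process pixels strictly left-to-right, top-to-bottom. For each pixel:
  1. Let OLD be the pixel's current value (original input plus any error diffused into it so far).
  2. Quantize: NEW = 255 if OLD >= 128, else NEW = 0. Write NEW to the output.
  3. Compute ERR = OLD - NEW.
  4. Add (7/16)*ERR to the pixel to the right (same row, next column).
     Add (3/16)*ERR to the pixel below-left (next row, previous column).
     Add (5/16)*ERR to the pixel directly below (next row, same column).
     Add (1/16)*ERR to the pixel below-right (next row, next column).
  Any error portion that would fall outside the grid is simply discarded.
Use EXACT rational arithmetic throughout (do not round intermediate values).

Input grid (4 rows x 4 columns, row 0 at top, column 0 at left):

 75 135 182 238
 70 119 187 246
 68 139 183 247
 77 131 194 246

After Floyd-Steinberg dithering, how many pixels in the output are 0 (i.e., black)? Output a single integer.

Answer: 6

Derivation:
(0,0): OLD=75 → NEW=0, ERR=75
(0,1): OLD=2685/16 → NEW=255, ERR=-1395/16
(0,2): OLD=36827/256 → NEW=255, ERR=-28453/256
(0,3): OLD=775677/4096 → NEW=255, ERR=-268803/4096
(1,0): OLD=19735/256 → NEW=0, ERR=19735/256
(1,1): OLD=223905/2048 → NEW=0, ERR=223905/2048
(1,2): OLD=11950133/65536 → NEW=255, ERR=-4761547/65536
(1,3): OLD=195830659/1048576 → NEW=255, ERR=-71556221/1048576
(2,0): OLD=3689339/32768 → NEW=0, ERR=3689339/32768
(2,1): OLD=223995129/1048576 → NEW=255, ERR=-43391751/1048576
(2,2): OLD=285691901/2097152 → NEW=255, ERR=-249081859/2097152
(2,3): OLD=5676439977/33554432 → NEW=255, ERR=-2879940183/33554432
(3,0): OLD=1751964619/16777216 → NEW=0, ERR=1751964619/16777216
(3,1): OLD=39868433941/268435456 → NEW=255, ERR=-28582607339/268435456
(3,2): OLD=393506161643/4294967296 → NEW=0, ERR=393506161643/4294967296
(3,3): OLD=17306253044205/68719476736 → NEW=255, ERR=-217213523475/68719476736
Output grid:
  Row 0: .###  (1 black, running=1)
  Row 1: ..##  (2 black, running=3)
  Row 2: .###  (1 black, running=4)
  Row 3: .#.#  (2 black, running=6)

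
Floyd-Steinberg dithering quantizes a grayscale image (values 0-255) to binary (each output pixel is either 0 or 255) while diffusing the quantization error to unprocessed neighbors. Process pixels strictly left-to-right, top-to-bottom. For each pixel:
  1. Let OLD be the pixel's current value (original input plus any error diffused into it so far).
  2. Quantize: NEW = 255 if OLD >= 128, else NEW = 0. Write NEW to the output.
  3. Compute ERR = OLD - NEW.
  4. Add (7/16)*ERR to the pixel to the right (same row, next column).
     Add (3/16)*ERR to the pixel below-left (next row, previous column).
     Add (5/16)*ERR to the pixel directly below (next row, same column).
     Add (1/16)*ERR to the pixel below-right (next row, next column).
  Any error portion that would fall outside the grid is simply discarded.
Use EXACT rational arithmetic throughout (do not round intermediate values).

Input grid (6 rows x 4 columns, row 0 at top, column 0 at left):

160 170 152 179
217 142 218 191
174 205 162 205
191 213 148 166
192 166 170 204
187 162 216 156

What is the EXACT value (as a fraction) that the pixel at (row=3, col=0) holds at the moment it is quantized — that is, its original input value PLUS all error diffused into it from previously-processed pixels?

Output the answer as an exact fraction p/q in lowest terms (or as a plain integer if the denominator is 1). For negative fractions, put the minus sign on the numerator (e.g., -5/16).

(0,0): OLD=160 → NEW=255, ERR=-95
(0,1): OLD=2055/16 → NEW=255, ERR=-2025/16
(0,2): OLD=24737/256 → NEW=0, ERR=24737/256
(0,3): OLD=906343/4096 → NEW=255, ERR=-138137/4096
(1,0): OLD=41877/256 → NEW=255, ERR=-23403/256
(1,1): OLD=152851/2048 → NEW=0, ERR=152851/2048
(1,2): OLD=17472911/65536 → NEW=255, ERR=761231/65536
(1,3): OLD=200888345/1048576 → NEW=255, ERR=-66498535/1048576
(2,0): OLD=5224065/32768 → NEW=255, ERR=-3131775/32768
(2,1): OLD=191861915/1048576 → NEW=255, ERR=-75524965/1048576
(2,2): OLD=266112103/2097152 → NEW=0, ERR=266112103/2097152
(2,3): OLD=8100817323/33554432 → NEW=255, ERR=-455562837/33554432
(3,0): OLD=2476789361/16777216 → NEW=255, ERR=-1801400719/16777216
Target (3,0): original=191, with diffused error = 2476789361/16777216

Answer: 2476789361/16777216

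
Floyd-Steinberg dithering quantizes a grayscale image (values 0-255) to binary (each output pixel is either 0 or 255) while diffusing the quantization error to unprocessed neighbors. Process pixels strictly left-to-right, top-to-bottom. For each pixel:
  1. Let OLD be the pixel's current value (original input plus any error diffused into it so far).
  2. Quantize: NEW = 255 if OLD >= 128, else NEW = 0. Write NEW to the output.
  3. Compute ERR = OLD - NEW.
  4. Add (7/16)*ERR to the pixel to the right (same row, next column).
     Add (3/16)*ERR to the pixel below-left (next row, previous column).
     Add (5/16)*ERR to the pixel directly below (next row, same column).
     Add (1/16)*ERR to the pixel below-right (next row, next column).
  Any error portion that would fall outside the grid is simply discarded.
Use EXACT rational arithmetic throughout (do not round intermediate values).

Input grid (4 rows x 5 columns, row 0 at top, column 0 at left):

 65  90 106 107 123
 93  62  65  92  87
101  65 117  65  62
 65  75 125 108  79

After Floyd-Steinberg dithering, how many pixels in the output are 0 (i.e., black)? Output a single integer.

Answer: 13

Derivation:
(0,0): OLD=65 → NEW=0, ERR=65
(0,1): OLD=1895/16 → NEW=0, ERR=1895/16
(0,2): OLD=40401/256 → NEW=255, ERR=-24879/256
(0,3): OLD=264119/4096 → NEW=0, ERR=264119/4096
(0,4): OLD=9909761/65536 → NEW=255, ERR=-6801919/65536
(1,0): OLD=34693/256 → NEW=255, ERR=-30587/256
(1,1): OLD=66723/2048 → NEW=0, ERR=66723/2048
(1,2): OLD=4481119/65536 → NEW=0, ERR=4481119/65536
(1,3): OLD=30547891/262144 → NEW=0, ERR=30547891/262144
(1,4): OLD=459604921/4194304 → NEW=0, ERR=459604921/4194304
(2,0): OLD=2286257/32768 → NEW=0, ERR=2286257/32768
(2,1): OLD=116453803/1048576 → NEW=0, ERR=116453803/1048576
(2,2): OLD=3537337281/16777216 → NEW=255, ERR=-740852799/16777216
(2,3): OLD=28700085683/268435456 → NEW=0, ERR=28700085683/268435456
(2,4): OLD=645543187237/4294967296 → NEW=255, ERR=-449673473243/4294967296
(3,0): OLD=1805681569/16777216 → NEW=0, ERR=1805681569/16777216
(3,1): OLD=20518369805/134217728 → NEW=255, ERR=-13707150835/134217728
(3,2): OLD=401615007007/4294967296 → NEW=0, ERR=401615007007/4294967296
(3,3): OLD=1373792081863/8589934592 → NEW=255, ERR=-816641239097/8589934592
(3,4): OLD=1562856660035/137438953472 → NEW=0, ERR=1562856660035/137438953472
Output grid:
  Row 0: ..#.#  (3 black, running=3)
  Row 1: #....  (4 black, running=7)
  Row 2: ..#.#  (3 black, running=10)
  Row 3: .#.#.  (3 black, running=13)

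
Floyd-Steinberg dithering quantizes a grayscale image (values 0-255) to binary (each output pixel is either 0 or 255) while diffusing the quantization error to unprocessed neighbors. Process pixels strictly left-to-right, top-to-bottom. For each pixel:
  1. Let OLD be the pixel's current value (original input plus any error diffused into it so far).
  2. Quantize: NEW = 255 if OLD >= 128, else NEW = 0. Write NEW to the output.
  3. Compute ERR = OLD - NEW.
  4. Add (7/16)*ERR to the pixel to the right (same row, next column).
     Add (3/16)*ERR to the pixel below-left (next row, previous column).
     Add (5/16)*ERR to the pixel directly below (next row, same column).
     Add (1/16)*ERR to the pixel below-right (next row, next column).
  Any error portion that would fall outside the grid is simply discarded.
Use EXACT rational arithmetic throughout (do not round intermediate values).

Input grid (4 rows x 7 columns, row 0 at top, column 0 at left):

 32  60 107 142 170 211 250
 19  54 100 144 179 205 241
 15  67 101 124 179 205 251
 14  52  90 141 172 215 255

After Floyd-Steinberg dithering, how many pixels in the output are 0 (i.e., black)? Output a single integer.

Answer: 13

Derivation:
(0,0): OLD=32 → NEW=0, ERR=32
(0,1): OLD=74 → NEW=0, ERR=74
(0,2): OLD=1115/8 → NEW=255, ERR=-925/8
(0,3): OLD=11701/128 → NEW=0, ERR=11701/128
(0,4): OLD=430067/2048 → NEW=255, ERR=-92173/2048
(0,5): OLD=6268837/32768 → NEW=255, ERR=-2087003/32768
(0,6): OLD=116462979/524288 → NEW=255, ERR=-17230461/524288
(1,0): OLD=343/8 → NEW=0, ERR=343/8
(1,1): OLD=4877/64 → NEW=0, ERR=4877/64
(1,2): OLD=243653/2048 → NEW=0, ERR=243653/2048
(1,3): OLD=1711731/8192 → NEW=255, ERR=-377229/8192
(1,4): OLD=72645747/524288 → NEW=255, ERR=-61047693/524288
(1,5): OLD=525041439/4194304 → NEW=0, ERR=525041439/4194304
(1,6): OLD=18892171473/67108864 → NEW=255, ERR=1779411153/67108864
(2,0): OLD=43711/1024 → NEW=0, ERR=43711/1024
(2,1): OLD=4406497/32768 → NEW=255, ERR=-3949343/32768
(2,2): OLD=42770203/524288 → NEW=0, ERR=42770203/524288
(2,3): OLD=549048811/4194304 → NEW=255, ERR=-520498709/4194304
(2,4): OLD=3654535521/33554432 → NEW=0, ERR=3654535521/33554432
(2,5): OLD=310808015089/1073741824 → NEW=255, ERR=37003849969/1073741824
(2,6): OLD=4847937615591/17179869184 → NEW=255, ERR=467070973671/17179869184
(3,0): OLD=2485763/524288 → NEW=0, ERR=2485763/524288
(3,1): OLD=144175579/4194304 → NEW=0, ERR=144175579/4194304
(3,2): OLD=3346411451/33554432 → NEW=0, ERR=3346411451/33554432
(3,3): OLD=11500578743/67108864 → NEW=255, ERR=-5612181577/67108864
(3,4): OLD=2888862726787/17179869184 → NEW=255, ERR=-1492003915133/17179869184
(3,5): OLD=27443682846157/137438953472 → NEW=255, ERR=-7603250289203/137438953472
(3,6): OLD=530947509884211/2199023255552 → NEW=255, ERR=-29803420281549/2199023255552
Output grid:
  Row 0: ..#.###  (3 black, running=3)
  Row 1: ...##.#  (4 black, running=7)
  Row 2: .#.#.##  (3 black, running=10)
  Row 3: ...####  (3 black, running=13)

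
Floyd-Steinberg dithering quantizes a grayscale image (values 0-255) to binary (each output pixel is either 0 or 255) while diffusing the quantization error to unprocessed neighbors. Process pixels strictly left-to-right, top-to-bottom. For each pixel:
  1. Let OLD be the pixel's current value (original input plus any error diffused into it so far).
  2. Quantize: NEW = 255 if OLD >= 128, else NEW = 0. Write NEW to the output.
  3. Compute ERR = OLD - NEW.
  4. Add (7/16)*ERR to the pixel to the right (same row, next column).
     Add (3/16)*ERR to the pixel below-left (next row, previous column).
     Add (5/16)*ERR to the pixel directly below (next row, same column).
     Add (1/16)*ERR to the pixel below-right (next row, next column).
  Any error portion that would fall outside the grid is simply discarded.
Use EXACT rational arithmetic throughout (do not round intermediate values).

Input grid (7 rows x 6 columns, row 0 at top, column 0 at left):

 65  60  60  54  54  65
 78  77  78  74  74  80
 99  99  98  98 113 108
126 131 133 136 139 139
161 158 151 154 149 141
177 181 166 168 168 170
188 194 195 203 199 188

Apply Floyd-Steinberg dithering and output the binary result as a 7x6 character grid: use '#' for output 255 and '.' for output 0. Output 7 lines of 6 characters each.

(0,0): OLD=65 → NEW=0, ERR=65
(0,1): OLD=1415/16 → NEW=0, ERR=1415/16
(0,2): OLD=25265/256 → NEW=0, ERR=25265/256
(0,3): OLD=398039/4096 → NEW=0, ERR=398039/4096
(0,4): OLD=6325217/65536 → NEW=0, ERR=6325217/65536
(0,5): OLD=112433959/1048576 → NEW=0, ERR=112433959/1048576
(1,0): OLD=29413/256 → NEW=0, ERR=29413/256
(1,1): OLD=363459/2048 → NEW=255, ERR=-158781/2048
(1,2): OLD=6466431/65536 → NEW=0, ERR=6466431/65536
(1,3): OLD=45036563/262144 → NEW=255, ERR=-21810157/262144
(1,4): OLD=1576046809/16777216 → NEW=0, ERR=1576046809/16777216
(1,5): OLD=43121136415/268435456 → NEW=255, ERR=-25329904865/268435456
(2,0): OLD=3944209/32768 → NEW=0, ERR=3944209/32768
(2,1): OLD=160552011/1048576 → NEW=255, ERR=-106834869/1048576
(2,2): OLD=1070619809/16777216 → NEW=0, ERR=1070619809/16777216
(2,3): OLD=16602654937/134217728 → NEW=0, ERR=16602654937/134217728
(2,4): OLD=745528902923/4294967296 → NEW=255, ERR=-349687757557/4294967296
(2,5): OLD=3350964778493/68719476736 → NEW=0, ERR=3350964778493/68719476736
(3,0): OLD=2424498049/16777216 → NEW=255, ERR=-1853692031/16777216
(3,1): OLD=9436852717/134217728 → NEW=0, ERR=9436852717/134217728
(3,2): OLD=215315594071/1073741824 → NEW=255, ERR=-58488571049/1073741824
(3,3): OLD=9589609035077/68719476736 → NEW=255, ERR=-7933857532603/68719476736
(3,4): OLD=43936773295653/549755813888 → NEW=0, ERR=43936773295653/549755813888
(3,5): OLD=1619492901328907/8796093022208 → NEW=255, ERR=-623510819334133/8796093022208
(4,0): OLD=299907744239/2147483648 → NEW=255, ERR=-247700586001/2147483648
(4,1): OLD=3861678771235/34359738368 → NEW=0, ERR=3861678771235/34359738368
(4,2): OLD=182403511849081/1099511627776 → NEW=255, ERR=-97971953233799/1099511627776
(4,3): OLD=1592412718614973/17592186044416 → NEW=0, ERR=1592412718614973/17592186044416
(4,4): OLD=54344411843145869/281474976710656 → NEW=255, ERR=-17431707218071411/281474976710656
(4,5): OLD=435719493766653115/4503599627370496 → NEW=0, ERR=435719493766653115/4503599627370496
(5,0): OLD=89075768491801/549755813888 → NEW=255, ERR=-51111964049639/549755813888
(5,1): OLD=2665748221008041/17592186044416 → NEW=255, ERR=-1820259220318039/17592186044416
(5,2): OLD=16449846509877971/140737488355328 → NEW=0, ERR=16449846509877971/140737488355328
(5,3): OLD=1036919664343665985/4503599627370496 → NEW=255, ERR=-111498240635810495/4503599627370496
(5,4): OLD=1455683459217612417/9007199254740992 → NEW=255, ERR=-841152350741340543/9007199254740992
(5,5): OLD=22410895824394360437/144115188075855872 → NEW=255, ERR=-14338477134948886923/144115188075855872
(6,0): OLD=39278603712706971/281474976710656 → NEW=255, ERR=-32497515348510309/281474976710656
(6,1): OLD=573124736110713599/4503599627370496 → NEW=0, ERR=573124736110713599/4503599627370496
(6,2): OLD=4973649587360642151/18014398509481984 → NEW=255, ERR=379977967442736231/18014398509481984
(6,3): OLD=55999313566996764779/288230376151711744 → NEW=255, ERR=-17499432351689729941/288230376151711744
(6,4): OLD=567478364876222403211/4611686018427387904 → NEW=0, ERR=567478364876222403211/4611686018427387904
(6,5): OLD=15119473752391751372013/73786976294838206464 → NEW=255, ERR=-3696205202791991276307/73786976294838206464
Row 0: ......
Row 1: .#.#.#
Row 2: .#..#.
Row 3: #.##.#
Row 4: #.#.#.
Row 5: ##.###
Row 6: #.##.#

Answer: ......
.#.#.#
.#..#.
#.##.#
#.#.#.
##.###
#.##.#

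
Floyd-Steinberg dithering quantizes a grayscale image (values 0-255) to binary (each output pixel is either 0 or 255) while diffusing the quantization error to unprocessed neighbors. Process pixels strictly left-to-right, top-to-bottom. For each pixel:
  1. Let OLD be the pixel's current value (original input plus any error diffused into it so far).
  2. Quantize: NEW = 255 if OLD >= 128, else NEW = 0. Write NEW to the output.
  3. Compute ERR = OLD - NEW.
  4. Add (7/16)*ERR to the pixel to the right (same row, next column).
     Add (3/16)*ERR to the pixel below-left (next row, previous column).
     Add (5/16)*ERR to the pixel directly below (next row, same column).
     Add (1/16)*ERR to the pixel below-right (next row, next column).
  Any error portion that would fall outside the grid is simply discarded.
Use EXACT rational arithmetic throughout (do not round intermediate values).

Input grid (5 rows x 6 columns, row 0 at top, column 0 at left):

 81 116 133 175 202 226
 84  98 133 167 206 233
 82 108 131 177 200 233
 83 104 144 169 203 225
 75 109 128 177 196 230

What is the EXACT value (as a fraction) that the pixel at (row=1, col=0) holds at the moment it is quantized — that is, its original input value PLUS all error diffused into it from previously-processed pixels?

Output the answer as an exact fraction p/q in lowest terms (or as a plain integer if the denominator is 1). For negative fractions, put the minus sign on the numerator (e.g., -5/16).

(0,0): OLD=81 → NEW=0, ERR=81
(0,1): OLD=2423/16 → NEW=255, ERR=-1657/16
(0,2): OLD=22449/256 → NEW=0, ERR=22449/256
(0,3): OLD=873943/4096 → NEW=255, ERR=-170537/4096
(0,4): OLD=12044513/65536 → NEW=255, ERR=-4667167/65536
(0,5): OLD=204308007/1048576 → NEW=255, ERR=-63078873/1048576
(1,0): OLD=23013/256 → NEW=0, ERR=23013/256
Target (1,0): original=84, with diffused error = 23013/256

Answer: 23013/256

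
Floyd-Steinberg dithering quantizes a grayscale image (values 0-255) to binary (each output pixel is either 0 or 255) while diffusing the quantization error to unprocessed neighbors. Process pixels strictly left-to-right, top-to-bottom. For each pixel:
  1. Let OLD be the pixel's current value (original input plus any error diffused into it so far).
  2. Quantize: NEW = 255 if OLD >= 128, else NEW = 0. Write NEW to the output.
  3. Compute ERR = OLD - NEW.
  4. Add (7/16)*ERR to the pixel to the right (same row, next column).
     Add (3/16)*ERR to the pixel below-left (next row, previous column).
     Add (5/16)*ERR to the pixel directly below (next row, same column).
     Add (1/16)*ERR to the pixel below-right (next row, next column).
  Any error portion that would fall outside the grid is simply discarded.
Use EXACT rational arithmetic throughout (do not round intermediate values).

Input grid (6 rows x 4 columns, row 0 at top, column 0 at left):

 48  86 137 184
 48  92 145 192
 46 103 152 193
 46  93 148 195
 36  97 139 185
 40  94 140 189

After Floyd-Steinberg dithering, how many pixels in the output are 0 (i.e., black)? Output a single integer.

(0,0): OLD=48 → NEW=0, ERR=48
(0,1): OLD=107 → NEW=0, ERR=107
(0,2): OLD=2941/16 → NEW=255, ERR=-1139/16
(0,3): OLD=39131/256 → NEW=255, ERR=-26149/256
(1,0): OLD=1329/16 → NEW=0, ERR=1329/16
(1,1): OLD=19383/128 → NEW=255, ERR=-13257/128
(1,2): OLD=266147/4096 → NEW=0, ERR=266147/4096
(1,3): OLD=12062437/65536 → NEW=255, ERR=-4649243/65536
(2,0): OLD=107597/2048 → NEW=0, ERR=107597/2048
(2,1): OLD=7274111/65536 → NEW=0, ERR=7274111/65536
(2,2): OLD=26357347/131072 → NEW=255, ERR=-7066013/131072
(2,3): OLD=317312519/2097152 → NEW=255, ERR=-217461241/2097152
(3,0): OLD=87272349/1048576 → NEW=0, ERR=87272349/1048576
(3,1): OLD=2638621763/16777216 → NEW=255, ERR=-1639568317/16777216
(3,2): OLD=20372323581/268435456 → NEW=0, ERR=20372323581/268435456
(3,3): OLD=826478498923/4294967296 → NEW=255, ERR=-268738161557/4294967296
(4,0): OLD=11726759385/268435456 → NEW=0, ERR=11726759385/268435456
(4,1): OLD=225496185067/2147483648 → NEW=0, ERR=225496185067/2147483648
(4,2): OLD=13112795769899/68719476736 → NEW=255, ERR=-4410670797781/68719476736
(4,3): OLD=156251217466269/1099511627776 → NEW=255, ERR=-124124247616611/1099511627776
(5,0): OLD=2519948465321/34359738368 → NEW=0, ERR=2519948465321/34359738368
(5,1): OLD=164482799145375/1099511627776 → NEW=255, ERR=-115892665937505/1099511627776
(5,2): OLD=32558907023053/549755813888 → NEW=0, ERR=32558907023053/549755813888
(5,3): OLD=3089555889869815/17592186044416 → NEW=255, ERR=-1396451551456265/17592186044416
Output grid:
  Row 0: ..##  (2 black, running=2)
  Row 1: .#.#  (2 black, running=4)
  Row 2: ..##  (2 black, running=6)
  Row 3: .#.#  (2 black, running=8)
  Row 4: ..##  (2 black, running=10)
  Row 5: .#.#  (2 black, running=12)

Answer: 12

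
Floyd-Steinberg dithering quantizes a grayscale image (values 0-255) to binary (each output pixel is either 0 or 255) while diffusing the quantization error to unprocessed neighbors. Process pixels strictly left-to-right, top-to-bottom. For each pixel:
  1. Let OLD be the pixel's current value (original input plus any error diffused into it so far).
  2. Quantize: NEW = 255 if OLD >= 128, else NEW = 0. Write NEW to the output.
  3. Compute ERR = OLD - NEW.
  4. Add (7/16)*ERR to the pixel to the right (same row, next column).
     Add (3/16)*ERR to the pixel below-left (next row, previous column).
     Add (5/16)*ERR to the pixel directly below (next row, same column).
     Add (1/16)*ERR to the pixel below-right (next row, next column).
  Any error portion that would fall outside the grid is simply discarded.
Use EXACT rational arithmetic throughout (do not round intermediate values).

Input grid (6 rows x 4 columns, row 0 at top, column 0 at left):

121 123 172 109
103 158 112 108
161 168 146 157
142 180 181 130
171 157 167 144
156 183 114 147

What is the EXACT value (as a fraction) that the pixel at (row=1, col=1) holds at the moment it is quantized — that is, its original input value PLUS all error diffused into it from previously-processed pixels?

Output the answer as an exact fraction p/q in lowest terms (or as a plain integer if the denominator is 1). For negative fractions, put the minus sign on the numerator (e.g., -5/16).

Answer: 356203/2048

Derivation:
(0,0): OLD=121 → NEW=0, ERR=121
(0,1): OLD=2815/16 → NEW=255, ERR=-1265/16
(0,2): OLD=35177/256 → NEW=255, ERR=-30103/256
(0,3): OLD=235743/4096 → NEW=0, ERR=235743/4096
(1,0): OLD=32253/256 → NEW=0, ERR=32253/256
(1,1): OLD=356203/2048 → NEW=255, ERR=-166037/2048
Target (1,1): original=158, with diffused error = 356203/2048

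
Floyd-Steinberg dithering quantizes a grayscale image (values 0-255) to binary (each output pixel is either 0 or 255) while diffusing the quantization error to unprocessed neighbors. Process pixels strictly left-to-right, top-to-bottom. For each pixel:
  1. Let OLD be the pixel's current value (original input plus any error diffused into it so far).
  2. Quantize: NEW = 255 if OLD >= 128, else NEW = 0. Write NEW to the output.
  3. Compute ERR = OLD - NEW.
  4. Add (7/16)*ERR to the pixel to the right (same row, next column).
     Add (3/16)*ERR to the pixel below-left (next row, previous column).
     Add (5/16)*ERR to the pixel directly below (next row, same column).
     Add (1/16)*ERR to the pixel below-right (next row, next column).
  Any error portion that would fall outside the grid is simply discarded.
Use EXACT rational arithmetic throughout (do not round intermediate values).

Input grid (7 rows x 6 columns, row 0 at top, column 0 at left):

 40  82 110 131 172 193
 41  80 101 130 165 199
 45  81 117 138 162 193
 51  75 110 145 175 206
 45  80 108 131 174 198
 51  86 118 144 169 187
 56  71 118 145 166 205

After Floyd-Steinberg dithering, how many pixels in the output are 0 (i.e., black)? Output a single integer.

Answer: 21

Derivation:
(0,0): OLD=40 → NEW=0, ERR=40
(0,1): OLD=199/2 → NEW=0, ERR=199/2
(0,2): OLD=4913/32 → NEW=255, ERR=-3247/32
(0,3): OLD=44343/512 → NEW=0, ERR=44343/512
(0,4): OLD=1719425/8192 → NEW=255, ERR=-369535/8192
(0,5): OLD=22710151/131072 → NEW=255, ERR=-10713209/131072
(1,0): OLD=2309/32 → NEW=0, ERR=2309/32
(1,1): OLD=32291/256 → NEW=0, ERR=32291/256
(1,2): OLD=1203679/8192 → NEW=255, ERR=-885281/8192
(1,3): OLD=3112499/32768 → NEW=0, ERR=3112499/32768
(1,4): OLD=382829433/2097152 → NEW=255, ERR=-151944327/2097152
(1,5): OLD=4662063999/33554432 → NEW=255, ERR=-3894316161/33554432
(2,0): OLD=373553/4096 → NEW=0, ERR=373553/4096
(2,1): OLD=18948395/131072 → NEW=255, ERR=-14474965/131072
(2,2): OLD=127102529/2097152 → NEW=0, ERR=127102529/2097152
(2,3): OLD=2916882041/16777216 → NEW=255, ERR=-1361308039/16777216
(2,4): OLD=47263479531/536870912 → NEW=0, ERR=47263479531/536870912
(2,5): OLD=1638258692381/8589934592 → NEW=255, ERR=-552174628579/8589934592
(3,0): OLD=123298337/2097152 → NEW=0, ERR=123298337/2097152
(3,1): OLD=1397120141/16777216 → NEW=0, ERR=1397120141/16777216
(3,2): OLD=19227561335/134217728 → NEW=255, ERR=-14997959305/134217728
(3,3): OLD=782117055077/8589934592 → NEW=0, ERR=782117055077/8589934592
(3,4): OLD=15477100501957/68719476736 → NEW=255, ERR=-2046366065723/68719476736
(3,5): OLD=196137573098603/1099511627776 → NEW=255, ERR=-84237891984277/1099511627776
(4,0): OLD=21202889423/268435456 → NEW=0, ERR=21202889423/268435456
(4,1): OLD=529581652227/4294967296 → NEW=0, ERR=529581652227/4294967296
(4,2): OLD=20519879805977/137438953472 → NEW=255, ERR=-14527053329383/137438953472
(4,3): OLD=221315930855133/2199023255552 → NEW=0, ERR=221315930855133/2199023255552
(4,4): OLD=7038668303121069/35184372088832 → NEW=255, ERR=-1933346579531091/35184372088832
(4,5): OLD=83404862577567643/562949953421312 → NEW=255, ERR=-60147375544866917/562949953421312
(5,0): OLD=6789669424057/68719476736 → NEW=0, ERR=6789669424057/68719476736
(5,1): OLD=336179155667017/2199023255552 → NEW=255, ERR=-224571774498743/2199023255552
(5,2): OLD=1176341408572979/17592186044416 → NEW=0, ERR=1176341408572979/17592186044416
(5,3): OLD=105719882090185953/562949953421312 → NEW=255, ERR=-37832356032248607/562949953421312
(5,4): OLD=122367150890914177/1125899906842624 → NEW=0, ERR=122367150890914177/1125899906842624
(5,5): OLD=3561921731515866165/18014398509481984 → NEW=255, ERR=-1031749888402039755/18014398509481984
(6,0): OLD=2382956621327483/35184372088832 → NEW=0, ERR=2382956621327483/35184372088832
(6,1): OLD=49218760278861151/562949953421312 → NEW=0, ERR=49218760278861151/562949953421312
(6,2): OLD=356152004253679431/2251799813685248 → NEW=255, ERR=-218056948236058809/2251799813685248
(6,3): OLD=3825904415095217931/36028797018963968 → NEW=0, ERR=3825904415095217931/36028797018963968
(6,4): OLD=133440789814104943467/576460752303423488 → NEW=255, ERR=-13556702023268045973/576460752303423488
(6,5): OLD=1693466352504174416653/9223372036854775808 → NEW=255, ERR=-658493516893793414387/9223372036854775808
Output grid:
  Row 0: ..#.##  (3 black, running=3)
  Row 1: ..#.##  (3 black, running=6)
  Row 2: .#.#.#  (3 black, running=9)
  Row 3: ..#.##  (3 black, running=12)
  Row 4: ..#.##  (3 black, running=15)
  Row 5: .#.#.#  (3 black, running=18)
  Row 6: ..#.##  (3 black, running=21)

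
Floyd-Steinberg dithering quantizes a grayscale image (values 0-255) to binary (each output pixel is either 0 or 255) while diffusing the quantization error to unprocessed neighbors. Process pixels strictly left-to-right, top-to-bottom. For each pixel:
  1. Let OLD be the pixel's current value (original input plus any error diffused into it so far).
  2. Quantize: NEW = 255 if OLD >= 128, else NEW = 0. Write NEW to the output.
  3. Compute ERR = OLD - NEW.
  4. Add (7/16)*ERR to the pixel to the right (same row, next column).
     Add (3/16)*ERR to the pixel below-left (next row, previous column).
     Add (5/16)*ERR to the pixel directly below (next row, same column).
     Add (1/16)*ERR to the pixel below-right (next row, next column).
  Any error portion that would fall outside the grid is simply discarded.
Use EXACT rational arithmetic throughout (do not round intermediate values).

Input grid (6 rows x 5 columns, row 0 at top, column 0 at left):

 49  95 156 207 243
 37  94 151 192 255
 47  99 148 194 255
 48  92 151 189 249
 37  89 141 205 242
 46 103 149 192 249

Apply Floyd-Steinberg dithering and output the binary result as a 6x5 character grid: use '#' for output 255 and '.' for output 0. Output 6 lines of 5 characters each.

Answer: ..###
.#.##
..###
.#.##
..###
.#.##

Derivation:
(0,0): OLD=49 → NEW=0, ERR=49
(0,1): OLD=1863/16 → NEW=0, ERR=1863/16
(0,2): OLD=52977/256 → NEW=255, ERR=-12303/256
(0,3): OLD=761751/4096 → NEW=255, ERR=-282729/4096
(0,4): OLD=13946145/65536 → NEW=255, ERR=-2765535/65536
(1,0): OLD=18981/256 → NEW=0, ERR=18981/256
(1,1): OLD=321283/2048 → NEW=255, ERR=-200957/2048
(1,2): OLD=5727039/65536 → NEW=0, ERR=5727039/65536
(1,3): OLD=51837843/262144 → NEW=255, ERR=-15008877/262144
(1,4): OLD=891080025/4194304 → NEW=255, ERR=-178467495/4194304
(2,0): OLD=1696465/32768 → NEW=0, ERR=1696465/32768
(2,1): OLD=117446667/1048576 → NEW=0, ERR=117446667/1048576
(2,2): OLD=3480321249/16777216 → NEW=255, ERR=-797868831/16777216
(2,3): OLD=41013068051/268435456 → NEW=255, ERR=-27437973229/268435456
(2,4): OLD=830672159429/4294967296 → NEW=255, ERR=-264544501051/4294967296
(3,0): OLD=1429080769/16777216 → NEW=0, ERR=1429080769/16777216
(3,1): OLD=21285172141/134217728 → NEW=255, ERR=-12940348499/134217728
(3,2): OLD=351298103295/4294967296 → NEW=0, ERR=351298103295/4294967296
(3,3): OLD=1531767755495/8589934592 → NEW=255, ERR=-658665565465/8589934592
(3,4): OLD=26088180302435/137438953472 → NEW=255, ERR=-8958752832925/137438953472
(4,0): OLD=97799080239/2147483648 → NEW=0, ERR=97799080239/2147483648
(4,1): OLD=6834503779759/68719476736 → NEW=0, ERR=6834503779759/68719476736
(4,2): OLD=208543082235681/1099511627776 → NEW=255, ERR=-71832382847199/1099511627776
(4,3): OLD=2556947743730607/17592186044416 → NEW=255, ERR=-1929059697595473/17592186044416
(4,4): OLD=47530977589666121/281474976710656 → NEW=255, ERR=-24245141471551159/281474976710656
(5,0): OLD=86728899055213/1099511627776 → NEW=0, ERR=86728899055213/1099511627776
(5,1): OLD=1400216869441415/8796093022208 → NEW=255, ERR=-842786851221625/8796093022208
(5,2): OLD=20356618859840959/281474976710656 → NEW=0, ERR=20356618859840959/281474976710656
(5,3): OLD=190434542560711921/1125899906842624 → NEW=255, ERR=-96669933684157199/1125899906842624
(5,4): OLD=3200533042994780171/18014398509481984 → NEW=255, ERR=-1393138576923125749/18014398509481984
Row 0: ..###
Row 1: .#.##
Row 2: ..###
Row 3: .#.##
Row 4: ..###
Row 5: .#.##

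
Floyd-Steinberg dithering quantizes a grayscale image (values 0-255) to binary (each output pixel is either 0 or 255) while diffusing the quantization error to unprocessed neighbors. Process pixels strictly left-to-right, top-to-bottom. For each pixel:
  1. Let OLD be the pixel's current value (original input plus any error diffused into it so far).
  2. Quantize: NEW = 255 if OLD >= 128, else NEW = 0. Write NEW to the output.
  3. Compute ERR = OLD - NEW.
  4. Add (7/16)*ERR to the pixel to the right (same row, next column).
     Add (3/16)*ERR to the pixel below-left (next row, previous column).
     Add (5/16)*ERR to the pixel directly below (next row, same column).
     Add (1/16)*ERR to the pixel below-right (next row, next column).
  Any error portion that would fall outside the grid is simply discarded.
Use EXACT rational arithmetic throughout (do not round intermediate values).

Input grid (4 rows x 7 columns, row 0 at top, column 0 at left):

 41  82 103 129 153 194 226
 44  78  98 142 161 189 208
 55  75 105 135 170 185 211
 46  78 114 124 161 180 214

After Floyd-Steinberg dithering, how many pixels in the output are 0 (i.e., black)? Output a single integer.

(0,0): OLD=41 → NEW=0, ERR=41
(0,1): OLD=1599/16 → NEW=0, ERR=1599/16
(0,2): OLD=37561/256 → NEW=255, ERR=-27719/256
(0,3): OLD=334351/4096 → NEW=0, ERR=334351/4096
(0,4): OLD=12367465/65536 → NEW=255, ERR=-4344215/65536
(0,5): OLD=173014239/1048576 → NEW=255, ERR=-94372641/1048576
(0,6): OLD=3131042329/16777216 → NEW=255, ERR=-1147147751/16777216
(1,0): OLD=19341/256 → NEW=0, ERR=19341/256
(1,1): OLD=255067/2048 → NEW=0, ERR=255067/2048
(1,2): OLD=9188343/65536 → NEW=255, ERR=-7523337/65536
(1,3): OLD=25713451/262144 → NEW=0, ERR=25713451/262144
(1,4): OLD=2876047137/16777216 → NEW=255, ERR=-1402142943/16777216
(1,5): OLD=14407963505/134217728 → NEW=0, ERR=14407963505/134217728
(1,6): OLD=489566735231/2147483648 → NEW=255, ERR=-58041595009/2147483648
(2,0): OLD=3341081/32768 → NEW=0, ERR=3341081/32768
(2,1): OLD=148610339/1048576 → NEW=255, ERR=-118776541/1048576
(2,2): OLD=767460649/16777216 → NEW=0, ERR=767460649/16777216
(2,3): OLD=21853456161/134217728 → NEW=255, ERR=-12372064479/134217728
(2,4): OLD=139385614257/1073741824 → NEW=255, ERR=-134418550863/1073741824
(2,5): OLD=5273729884667/34359738368 → NEW=255, ERR=-3488003399173/34359738368
(2,6): OLD=90627563992717/549755813888 → NEW=255, ERR=-49560168548723/549755813888
(3,0): OLD=949995273/16777216 → NEW=0, ERR=949995273/16777216
(3,1): OLD=11049412309/134217728 → NEW=0, ERR=11049412309/134217728
(3,2): OLD=150268928655/1073741824 → NEW=255, ERR=-123535236465/1073741824
(3,3): OLD=104134093337/4294967296 → NEW=0, ERR=104134093337/4294967296
(3,4): OLD=59203968420617/549755813888 → NEW=0, ERR=59203968420617/549755813888
(3,5): OLD=750590723659947/4398046511104 → NEW=255, ERR=-370911136671573/4398046511104
(3,6): OLD=10033662120276021/70368744177664 → NEW=255, ERR=-7910367645028299/70368744177664
Output grid:
  Row 0: ..#.###  (3 black, running=3)
  Row 1: ..#.#.#  (4 black, running=7)
  Row 2: .#.####  (2 black, running=9)
  Row 3: ..#..##  (4 black, running=13)

Answer: 13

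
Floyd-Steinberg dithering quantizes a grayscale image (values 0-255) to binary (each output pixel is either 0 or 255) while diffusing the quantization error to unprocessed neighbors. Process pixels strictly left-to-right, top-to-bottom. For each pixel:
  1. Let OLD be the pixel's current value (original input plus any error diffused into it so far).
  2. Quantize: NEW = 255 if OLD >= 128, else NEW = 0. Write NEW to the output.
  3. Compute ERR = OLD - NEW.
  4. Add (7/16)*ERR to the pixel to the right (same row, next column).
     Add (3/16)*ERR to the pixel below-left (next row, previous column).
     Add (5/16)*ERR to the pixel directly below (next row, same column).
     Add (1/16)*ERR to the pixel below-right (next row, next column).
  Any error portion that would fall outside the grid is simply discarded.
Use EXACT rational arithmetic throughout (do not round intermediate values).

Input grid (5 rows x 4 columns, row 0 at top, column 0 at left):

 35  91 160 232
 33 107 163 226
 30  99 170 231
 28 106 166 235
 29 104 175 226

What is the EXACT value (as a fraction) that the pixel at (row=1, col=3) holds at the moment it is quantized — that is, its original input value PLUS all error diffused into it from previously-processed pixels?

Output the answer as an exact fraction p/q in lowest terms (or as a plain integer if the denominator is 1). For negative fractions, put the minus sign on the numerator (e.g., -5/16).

(0,0): OLD=35 → NEW=0, ERR=35
(0,1): OLD=1701/16 → NEW=0, ERR=1701/16
(0,2): OLD=52867/256 → NEW=255, ERR=-12413/256
(0,3): OLD=863381/4096 → NEW=255, ERR=-181099/4096
(1,0): OLD=16351/256 → NEW=0, ERR=16351/256
(1,1): OLD=330265/2048 → NEW=255, ERR=-191975/2048
(1,2): OLD=6893837/65536 → NEW=0, ERR=6893837/65536
(1,3): OLD=267569387/1048576 → NEW=255, ERR=182507/1048576
Target (1,3): original=226, with diffused error = 267569387/1048576

Answer: 267569387/1048576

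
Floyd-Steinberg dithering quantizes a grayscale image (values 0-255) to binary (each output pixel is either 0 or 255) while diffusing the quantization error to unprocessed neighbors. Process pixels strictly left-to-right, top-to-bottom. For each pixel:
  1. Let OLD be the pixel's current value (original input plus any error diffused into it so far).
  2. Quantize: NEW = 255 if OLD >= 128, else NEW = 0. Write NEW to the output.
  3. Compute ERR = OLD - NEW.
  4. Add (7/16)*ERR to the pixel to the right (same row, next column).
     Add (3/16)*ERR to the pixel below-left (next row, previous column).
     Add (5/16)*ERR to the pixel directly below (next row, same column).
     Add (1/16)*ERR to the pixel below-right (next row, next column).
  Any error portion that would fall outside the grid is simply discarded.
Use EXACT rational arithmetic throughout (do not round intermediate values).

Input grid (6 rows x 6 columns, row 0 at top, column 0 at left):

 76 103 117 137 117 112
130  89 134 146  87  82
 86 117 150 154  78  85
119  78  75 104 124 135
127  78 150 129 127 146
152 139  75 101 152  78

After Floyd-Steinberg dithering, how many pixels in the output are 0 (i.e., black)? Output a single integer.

Answer: 20

Derivation:
(0,0): OLD=76 → NEW=0, ERR=76
(0,1): OLD=545/4 → NEW=255, ERR=-475/4
(0,2): OLD=4163/64 → NEW=0, ERR=4163/64
(0,3): OLD=169429/1024 → NEW=255, ERR=-91691/1024
(0,4): OLD=1275091/16384 → NEW=0, ERR=1275091/16384
(0,5): OLD=38285765/262144 → NEW=255, ERR=-28560955/262144
(1,0): OLD=8415/64 → NEW=255, ERR=-7905/64
(1,1): OLD=7577/512 → NEW=0, ERR=7577/512
(1,2): OLD=2237901/16384 → NEW=255, ERR=-1940019/16384
(1,3): OLD=5562153/65536 → NEW=0, ERR=5562153/65536
(1,4): OLD=513496251/4194304 → NEW=0, ERR=513496251/4194304
(1,5): OLD=7138947501/67108864 → NEW=0, ERR=7138947501/67108864
(2,0): OLD=411043/8192 → NEW=0, ERR=411043/8192
(2,1): OLD=29794033/262144 → NEW=0, ERR=29794033/262144
(2,2): OLD=753127571/4194304 → NEW=255, ERR=-316419949/4194304
(2,3): OLD=5471779131/33554432 → NEW=255, ERR=-3084601029/33554432
(2,4): OLD=108759635121/1073741824 → NEW=0, ERR=108759635121/1073741824
(2,5): OLD=2924177166823/17179869184 → NEW=255, ERR=-1456689475097/17179869184
(3,0): OLD=654271155/4194304 → NEW=255, ERR=-415276365/4194304
(3,1): OLD=1986136823/33554432 → NEW=0, ERR=1986136823/33554432
(3,2): OLD=18035655669/268435456 → NEW=0, ERR=18035655669/268435456
(3,3): OLD=2043443987647/17179869184 → NEW=0, ERR=2043443987647/17179869184
(3,4): OLD=25570177516063/137438953472 → NEW=255, ERR=-9476755619297/137438953472
(3,5): OLD=186184504456049/2199023255552 → NEW=0, ERR=186184504456049/2199023255552
(4,0): OLD=57529961693/536870912 → NEW=0, ERR=57529961693/536870912
(4,1): OLD=1286674135161/8589934592 → NEW=255, ERR=-903759185799/8589934592
(4,2): OLD=41497701270811/274877906944 → NEW=255, ERR=-28596164999909/274877906944
(4,3): OLD=492258341634087/4398046511104 → NEW=0, ERR=492258341634087/4398046511104
(4,4): OLD=12506586690488343/70368744177664 → NEW=255, ERR=-5437443074815977/70368744177664
(4,5): OLD=151256706711199041/1125899906842624 → NEW=255, ERR=-135847769533670079/1125899906842624
(5,0): OLD=22781840305787/137438953472 → NEW=255, ERR=-12265092829573/137438953472
(5,1): OLD=238682541088683/4398046511104 → NEW=0, ERR=238682541088683/4398046511104
(5,2): OLD=2837395361363017/35184372088832 → NEW=0, ERR=2837395361363017/35184372088832
(5,3): OLD=169187145516489587/1125899906842624 → NEW=255, ERR=-117917330728379533/1125899906842624
(5,4): OLD=149530829901830339/2251799813685248 → NEW=0, ERR=149530829901830339/2251799813685248
(5,5): OLD=2324486103061189823/36028797018963968 → NEW=0, ERR=2324486103061189823/36028797018963968
Output grid:
  Row 0: .#.#.#  (3 black, running=3)
  Row 1: #.#...  (4 black, running=7)
  Row 2: ..##.#  (3 black, running=10)
  Row 3: #...#.  (4 black, running=14)
  Row 4: .##.##  (2 black, running=16)
  Row 5: #..#..  (4 black, running=20)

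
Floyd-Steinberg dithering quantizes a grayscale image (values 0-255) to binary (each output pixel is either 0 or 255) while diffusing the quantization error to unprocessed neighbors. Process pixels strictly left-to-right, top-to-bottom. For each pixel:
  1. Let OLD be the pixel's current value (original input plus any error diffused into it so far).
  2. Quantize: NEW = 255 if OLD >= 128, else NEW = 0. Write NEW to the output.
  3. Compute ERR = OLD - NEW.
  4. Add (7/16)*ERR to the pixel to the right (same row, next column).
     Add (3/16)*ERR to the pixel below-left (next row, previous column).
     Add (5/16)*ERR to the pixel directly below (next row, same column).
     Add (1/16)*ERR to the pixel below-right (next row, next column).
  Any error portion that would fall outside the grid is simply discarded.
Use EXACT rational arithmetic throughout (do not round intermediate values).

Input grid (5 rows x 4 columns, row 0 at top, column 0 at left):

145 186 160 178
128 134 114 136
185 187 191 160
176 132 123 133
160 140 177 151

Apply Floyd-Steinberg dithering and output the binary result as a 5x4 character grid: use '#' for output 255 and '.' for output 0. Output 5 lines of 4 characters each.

Answer: ##.#
.#.#
###.
#..#
.##.

Derivation:
(0,0): OLD=145 → NEW=255, ERR=-110
(0,1): OLD=1103/8 → NEW=255, ERR=-937/8
(0,2): OLD=13921/128 → NEW=0, ERR=13921/128
(0,3): OLD=461991/2048 → NEW=255, ERR=-60249/2048
(1,0): OLD=9173/128 → NEW=0, ERR=9173/128
(1,1): OLD=145683/1024 → NEW=255, ERR=-115437/1024
(1,2): OLD=2812495/32768 → NEW=0, ERR=2812495/32768
(1,3): OLD=89734489/524288 → NEW=255, ERR=-43958951/524288
(2,0): OLD=3051649/16384 → NEW=255, ERR=-1126271/16384
(2,1): OLD=74589915/524288 → NEW=255, ERR=-59103525/524288
(2,2): OLD=152814807/1048576 → NEW=255, ERR=-114572073/1048576
(2,3): OLD=1532760379/16777216 → NEW=0, ERR=1532760379/16777216
(3,0): OLD=1118881073/8388608 → NEW=255, ERR=-1020213967/8388608
(3,1): OLD=2520579823/134217728 → NEW=0, ERR=2520579823/134217728
(3,2): OLD=230114167441/2147483648 → NEW=0, ERR=230114167441/2147483648
(3,3): OLD=6926967412087/34359738368 → NEW=255, ERR=-1834765871753/34359738368
(4,0): OLD=269542005789/2147483648 → NEW=0, ERR=269542005789/2147483648
(4,1): OLD=3663985762327/17179869184 → NEW=255, ERR=-716880879593/17179869184
(4,2): OLD=100820550958583/549755813888 → NEW=255, ERR=-39367181582857/549755813888
(4,3): OLD=964767732398065/8796093022208 → NEW=0, ERR=964767732398065/8796093022208
Row 0: ##.#
Row 1: .#.#
Row 2: ###.
Row 3: #..#
Row 4: .##.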